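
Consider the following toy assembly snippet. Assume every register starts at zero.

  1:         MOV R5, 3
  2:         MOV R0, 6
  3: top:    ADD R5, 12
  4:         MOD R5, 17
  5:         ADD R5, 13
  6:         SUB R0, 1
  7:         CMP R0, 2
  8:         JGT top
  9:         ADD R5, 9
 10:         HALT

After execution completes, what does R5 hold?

27

MOV R5, 3 → R5=3
MOV R0, 6 → R0=6
ADD R5, 12 → R5=3+12=15
MOD R5, 17 → R5=15%17=15
ADD R5, 13 → R5=15+13=28
SUB R0, 1 → R0=6-1=5
CMP R0, 2  (cmp 5,2)
JGT top: taken
ADD R5, 12 → R5=28+12=40
MOD R5, 17 → R5=40%17=6
ADD R5, 13 → R5=6+13=19
SUB R0, 1 → R0=5-1=4
CMP R0, 2  (cmp 4,2)
JGT top: taken
ADD R5, 12 → R5=19+12=31
MOD R5, 17 → R5=31%17=14
ADD R5, 13 → R5=14+13=27
SUB R0, 1 → R0=4-1=3
CMP R0, 2  (cmp 3,2)
JGT top: taken
ADD R5, 12 → R5=27+12=39
MOD R5, 17 → R5=39%17=5
ADD R5, 13 → R5=5+13=18
SUB R0, 1 → R0=3-1=2
CMP R0, 2  (cmp 2,2)
JGT top: not taken
ADD R5, 9 → R5=18+9=27
halt.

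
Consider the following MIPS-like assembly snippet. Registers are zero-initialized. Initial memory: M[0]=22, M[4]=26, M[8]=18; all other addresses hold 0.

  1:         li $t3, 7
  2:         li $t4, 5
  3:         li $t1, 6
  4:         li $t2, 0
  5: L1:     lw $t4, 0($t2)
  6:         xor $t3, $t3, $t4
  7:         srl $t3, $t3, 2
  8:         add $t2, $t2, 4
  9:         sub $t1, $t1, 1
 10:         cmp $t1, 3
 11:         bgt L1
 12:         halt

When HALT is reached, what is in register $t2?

$t3=7
$t4=5
$t1=6
$t2=0
$t4=M[0]=22
$t3=7^22=17
$t3=17>>2=4
$t2=0+4=4
$t1=6-1=5
cmp $t1, 3  (cmp 5,3)
bgt L1: taken
$t4=M[4]=26
$t3=4^26=30
$t3=30>>2=7
$t2=4+4=8
$t1=5-1=4
cmp $t1, 3  (cmp 4,3)
bgt L1: taken
$t4=M[8]=18
$t3=7^18=21
$t3=21>>2=5
$t2=8+4=12
$t1=4-1=3
cmp $t1, 3  (cmp 3,3)
bgt L1: not taken
halt.

12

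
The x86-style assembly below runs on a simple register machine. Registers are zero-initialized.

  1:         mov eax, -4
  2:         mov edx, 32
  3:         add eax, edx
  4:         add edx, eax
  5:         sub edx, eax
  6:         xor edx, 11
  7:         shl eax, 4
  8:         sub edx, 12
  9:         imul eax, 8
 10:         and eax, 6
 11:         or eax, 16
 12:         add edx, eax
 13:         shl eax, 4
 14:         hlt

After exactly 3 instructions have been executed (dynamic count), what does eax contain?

28

after mov eax, -4: eax=-4
after mov edx, 32: edx=32
after add eax, edx: eax=(-4)+32=28
After step 3: eax = 28.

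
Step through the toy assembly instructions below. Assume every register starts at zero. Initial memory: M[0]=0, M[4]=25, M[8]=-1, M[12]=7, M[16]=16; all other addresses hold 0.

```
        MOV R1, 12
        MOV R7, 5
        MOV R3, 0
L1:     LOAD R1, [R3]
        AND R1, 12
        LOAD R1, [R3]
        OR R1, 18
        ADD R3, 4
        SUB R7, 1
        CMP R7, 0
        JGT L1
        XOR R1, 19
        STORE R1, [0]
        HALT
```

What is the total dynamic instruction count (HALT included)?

after MOV R1, 12: R1=12
after MOV R7, 5: R7=5
after MOV R3, 0: R3=0
after LOAD R1, [R3]: R1=M[0]=0
after AND R1, 12: R1=0&12=0
after LOAD R1, [R3]: R1=M[0]=0
after OR R1, 18: R1=0|18=18
after ADD R3, 4: R3=0+4=4
after SUB R7, 1: R7=5-1=4
CMP R7, 0  (cmp 4,0)
JGT L1: taken
after LOAD R1, [R3]: R1=M[4]=25
after AND R1, 12: R1=25&12=8
after LOAD R1, [R3]: R1=M[4]=25
after OR R1, 18: R1=25|18=27
after ADD R3, 4: R3=4+4=8
after SUB R7, 1: R7=4-1=3
CMP R7, 0  (cmp 3,0)
JGT L1: taken
after LOAD R1, [R3]: R1=M[8]=-1
after AND R1, 12: R1=(-1)&12=12
after LOAD R1, [R3]: R1=M[8]=-1
after OR R1, 18: R1=(-1)|18=-1
after ADD R3, 4: R3=8+4=12
after SUB R7, 1: R7=3-1=2
CMP R7, 0  (cmp 2,0)
JGT L1: taken
after LOAD R1, [R3]: R1=M[12]=7
after AND R1, 12: R1=7&12=4
after LOAD R1, [R3]: R1=M[12]=7
after OR R1, 18: R1=7|18=23
after ADD R3, 4: R3=12+4=16
after SUB R7, 1: R7=2-1=1
CMP R7, 0  (cmp 1,0)
JGT L1: taken
after LOAD R1, [R3]: R1=M[16]=16
after AND R1, 12: R1=16&12=0
after LOAD R1, [R3]: R1=M[16]=16
after OR R1, 18: R1=16|18=18
after ADD R3, 4: R3=16+4=20
after SUB R7, 1: R7=1-1=0
CMP R7, 0  (cmp 0,0)
JGT L1: not taken
after XOR R1, 19: R1=18^19=1
STORE R1, [0] → M[0]=1
halt.
Total executed instructions: 46.

46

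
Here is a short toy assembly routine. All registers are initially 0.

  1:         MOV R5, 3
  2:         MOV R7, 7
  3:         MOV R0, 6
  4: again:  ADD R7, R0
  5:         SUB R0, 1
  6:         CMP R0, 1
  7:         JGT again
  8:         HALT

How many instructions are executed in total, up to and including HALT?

R5=3
R7=7
R0=6
R7=7+6=13
R0=6-1=5
CMP R0, 1  (cmp 5,1)
JGT again: taken
R7=13+5=18
R0=5-1=4
CMP R0, 1  (cmp 4,1)
JGT again: taken
R7=18+4=22
R0=4-1=3
CMP R0, 1  (cmp 3,1)
JGT again: taken
R7=22+3=25
R0=3-1=2
CMP R0, 1  (cmp 2,1)
JGT again: taken
R7=25+2=27
R0=2-1=1
CMP R0, 1  (cmp 1,1)
JGT again: not taken
halt.
Total executed instructions: 24.

24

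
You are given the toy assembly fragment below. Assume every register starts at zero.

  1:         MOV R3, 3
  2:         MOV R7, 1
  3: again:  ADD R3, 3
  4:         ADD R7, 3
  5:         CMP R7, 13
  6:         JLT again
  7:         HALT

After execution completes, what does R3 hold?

15

MOV R3, 3 → R3=3
MOV R7, 1 → R7=1
ADD R3, 3 → R3=3+3=6
ADD R7, 3 → R7=1+3=4
CMP R7, 13  (cmp 4,13)
JLT again: taken
ADD R3, 3 → R3=6+3=9
ADD R7, 3 → R7=4+3=7
CMP R7, 13  (cmp 7,13)
JLT again: taken
ADD R3, 3 → R3=9+3=12
ADD R7, 3 → R7=7+3=10
CMP R7, 13  (cmp 10,13)
JLT again: taken
ADD R3, 3 → R3=12+3=15
ADD R7, 3 → R7=10+3=13
CMP R7, 13  (cmp 13,13)
JLT again: not taken
halt.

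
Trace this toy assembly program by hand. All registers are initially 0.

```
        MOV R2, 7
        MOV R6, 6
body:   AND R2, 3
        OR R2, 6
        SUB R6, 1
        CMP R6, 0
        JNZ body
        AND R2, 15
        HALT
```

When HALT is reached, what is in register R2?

MOV R2, 7 → R2=7
MOV R6, 6 → R6=6
AND R2, 3 → R2=7&3=3
OR R2, 6 → R2=3|6=7
SUB R6, 1 → R6=6-1=5
CMP R6, 0  (cmp 5,0)
JNZ body: taken
AND R2, 3 → R2=7&3=3
OR R2, 6 → R2=3|6=7
SUB R6, 1 → R6=5-1=4
CMP R6, 0  (cmp 4,0)
JNZ body: taken
AND R2, 3 → R2=7&3=3
OR R2, 6 → R2=3|6=7
SUB R6, 1 → R6=4-1=3
CMP R6, 0  (cmp 3,0)
JNZ body: taken
AND R2, 3 → R2=7&3=3
OR R2, 6 → R2=3|6=7
SUB R6, 1 → R6=3-1=2
CMP R6, 0  (cmp 2,0)
JNZ body: taken
AND R2, 3 → R2=7&3=3
OR R2, 6 → R2=3|6=7
SUB R6, 1 → R6=2-1=1
CMP R6, 0  (cmp 1,0)
JNZ body: taken
AND R2, 3 → R2=7&3=3
OR R2, 6 → R2=3|6=7
SUB R6, 1 → R6=1-1=0
CMP R6, 0  (cmp 0,0)
JNZ body: not taken
AND R2, 15 → R2=7&15=7
halt.

7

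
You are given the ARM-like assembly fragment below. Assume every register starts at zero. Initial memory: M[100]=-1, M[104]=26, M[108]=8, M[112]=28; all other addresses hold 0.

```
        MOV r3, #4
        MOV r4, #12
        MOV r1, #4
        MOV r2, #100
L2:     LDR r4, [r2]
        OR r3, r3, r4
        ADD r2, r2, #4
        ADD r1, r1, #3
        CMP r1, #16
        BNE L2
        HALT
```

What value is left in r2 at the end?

116

after MOV r3, #4: r3=4
after MOV r4, #12: r4=12
after MOV r1, #4: r1=4
after MOV r2, #100: r2=100
after LDR r4, [r2]: r4=M[100]=-1
after OR r3, r3, r4: r3=4|(-1)=-1
after ADD r2, r2, #4: r2=100+4=104
after ADD r1, r1, #3: r1=4+3=7
CMP r1, #16  (cmp 7,16)
BNE L2: taken
after LDR r4, [r2]: r4=M[104]=26
after OR r3, r3, r4: r3=(-1)|26=-1
after ADD r2, r2, #4: r2=104+4=108
after ADD r1, r1, #3: r1=7+3=10
CMP r1, #16  (cmp 10,16)
BNE L2: taken
after LDR r4, [r2]: r4=M[108]=8
after OR r3, r3, r4: r3=(-1)|8=-1
after ADD r2, r2, #4: r2=108+4=112
after ADD r1, r1, #3: r1=10+3=13
CMP r1, #16  (cmp 13,16)
BNE L2: taken
after LDR r4, [r2]: r4=M[112]=28
after OR r3, r3, r4: r3=(-1)|28=-1
after ADD r2, r2, #4: r2=112+4=116
after ADD r1, r1, #3: r1=13+3=16
CMP r1, #16  (cmp 16,16)
BNE L2: not taken
halt.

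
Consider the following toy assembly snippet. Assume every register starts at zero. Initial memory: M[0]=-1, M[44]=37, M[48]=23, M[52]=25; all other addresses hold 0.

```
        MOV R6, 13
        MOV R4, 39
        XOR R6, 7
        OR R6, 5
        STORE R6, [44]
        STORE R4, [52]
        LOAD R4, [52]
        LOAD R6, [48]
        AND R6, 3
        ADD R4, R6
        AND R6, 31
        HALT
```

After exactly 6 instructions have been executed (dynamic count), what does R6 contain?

15

R6=13
R4=39
R6=13^7=10
R6=10|5=15
STORE R6, [44] → M[44]=15
STORE R4, [52] → M[52]=39
After step 6: R6 = 15.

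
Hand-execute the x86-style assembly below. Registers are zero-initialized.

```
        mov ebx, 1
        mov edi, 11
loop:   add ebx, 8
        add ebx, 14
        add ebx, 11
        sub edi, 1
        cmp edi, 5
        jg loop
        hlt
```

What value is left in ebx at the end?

after mov ebx, 1: ebx=1
after mov edi, 11: edi=11
after add ebx, 8: ebx=1+8=9
after add ebx, 14: ebx=9+14=23
after add ebx, 11: ebx=23+11=34
after sub edi, 1: edi=11-1=10
cmp edi, 5  (cmp 10,5)
jg loop: taken
after add ebx, 8: ebx=34+8=42
after add ebx, 14: ebx=42+14=56
after add ebx, 11: ebx=56+11=67
after sub edi, 1: edi=10-1=9
cmp edi, 5  (cmp 9,5)
jg loop: taken
after add ebx, 8: ebx=67+8=75
after add ebx, 14: ebx=75+14=89
after add ebx, 11: ebx=89+11=100
after sub edi, 1: edi=9-1=8
cmp edi, 5  (cmp 8,5)
jg loop: taken
after add ebx, 8: ebx=100+8=108
after add ebx, 14: ebx=108+14=122
after add ebx, 11: ebx=122+11=133
after sub edi, 1: edi=8-1=7
cmp edi, 5  (cmp 7,5)
jg loop: taken
after add ebx, 8: ebx=133+8=141
after add ebx, 14: ebx=141+14=155
after add ebx, 11: ebx=155+11=166
after sub edi, 1: edi=7-1=6
cmp edi, 5  (cmp 6,5)
jg loop: taken
after add ebx, 8: ebx=166+8=174
after add ebx, 14: ebx=174+14=188
after add ebx, 11: ebx=188+11=199
after sub edi, 1: edi=6-1=5
cmp edi, 5  (cmp 5,5)
jg loop: not taken
halt.

199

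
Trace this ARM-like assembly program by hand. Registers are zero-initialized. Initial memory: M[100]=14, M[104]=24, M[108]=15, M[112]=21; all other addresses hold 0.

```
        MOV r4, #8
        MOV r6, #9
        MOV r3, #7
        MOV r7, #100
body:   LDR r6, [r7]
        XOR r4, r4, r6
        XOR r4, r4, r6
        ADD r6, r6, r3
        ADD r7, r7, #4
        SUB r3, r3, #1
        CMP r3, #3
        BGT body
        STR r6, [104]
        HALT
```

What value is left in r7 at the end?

116

after MOV r4, #8: r4=8
after MOV r6, #9: r6=9
after MOV r3, #7: r3=7
after MOV r7, #100: r7=100
after LDR r6, [r7]: r6=M[100]=14
after XOR r4, r4, r6: r4=8^14=6
after XOR r4, r4, r6: r4=6^14=8
after ADD r6, r6, r3: r6=14+7=21
after ADD r7, r7, #4: r7=100+4=104
after SUB r3, r3, #1: r3=7-1=6
CMP r3, #3  (cmp 6,3)
BGT body: taken
after LDR r6, [r7]: r6=M[104]=24
after XOR r4, r4, r6: r4=8^24=16
after XOR r4, r4, r6: r4=16^24=8
after ADD r6, r6, r3: r6=24+6=30
after ADD r7, r7, #4: r7=104+4=108
after SUB r3, r3, #1: r3=6-1=5
CMP r3, #3  (cmp 5,3)
BGT body: taken
after LDR r6, [r7]: r6=M[108]=15
after XOR r4, r4, r6: r4=8^15=7
after XOR r4, r4, r6: r4=7^15=8
after ADD r6, r6, r3: r6=15+5=20
after ADD r7, r7, #4: r7=108+4=112
after SUB r3, r3, #1: r3=5-1=4
CMP r3, #3  (cmp 4,3)
BGT body: taken
after LDR r6, [r7]: r6=M[112]=21
after XOR r4, r4, r6: r4=8^21=29
after XOR r4, r4, r6: r4=29^21=8
after ADD r6, r6, r3: r6=21+4=25
after ADD r7, r7, #4: r7=112+4=116
after SUB r3, r3, #1: r3=4-1=3
CMP r3, #3  (cmp 3,3)
BGT body: not taken
STR r6, [104] → M[104]=25
halt.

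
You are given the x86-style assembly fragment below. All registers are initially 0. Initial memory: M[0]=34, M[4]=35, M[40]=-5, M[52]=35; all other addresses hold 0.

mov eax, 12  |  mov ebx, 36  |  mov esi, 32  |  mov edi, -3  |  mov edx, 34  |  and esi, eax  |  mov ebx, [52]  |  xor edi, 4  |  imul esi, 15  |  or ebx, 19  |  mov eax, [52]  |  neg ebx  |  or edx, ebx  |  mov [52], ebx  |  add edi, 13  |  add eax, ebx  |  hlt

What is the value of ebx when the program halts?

eax=12
ebx=36
esi=32
edi=-3
edx=34
esi=32&12=0
ebx=M[52]=35
edi=(-3)^4=-7
esi=0*15=0
ebx=35|19=51
eax=M[52]=35
ebx=-(51)=-51
edx=34|(-51)=-17
mov [52], ebx → M[52]=-51
edi=(-7)+13=6
eax=35+(-51)=-16
halt.

-51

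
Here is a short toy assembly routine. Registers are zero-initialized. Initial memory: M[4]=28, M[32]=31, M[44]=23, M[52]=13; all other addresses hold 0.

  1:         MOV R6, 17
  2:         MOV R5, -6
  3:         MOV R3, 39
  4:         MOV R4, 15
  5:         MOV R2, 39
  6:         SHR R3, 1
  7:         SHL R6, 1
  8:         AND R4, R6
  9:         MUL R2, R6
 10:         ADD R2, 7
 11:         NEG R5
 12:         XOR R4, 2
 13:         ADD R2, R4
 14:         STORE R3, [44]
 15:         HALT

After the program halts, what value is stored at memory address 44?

MOV R6, 17 → R6=17
MOV R5, -6 → R5=-6
MOV R3, 39 → R3=39
MOV R4, 15 → R4=15
MOV R2, 39 → R2=39
SHR R3, 1 → R3=39>>1=19
SHL R6, 1 → R6=17<<1=34
AND R4, R6 → R4=15&34=2
MUL R2, R6 → R2=39*34=1326
ADD R2, 7 → R2=1326+7=1333
NEG R5 → R5=-(-6)=6
XOR R4, 2 → R4=2^2=0
ADD R2, R4 → R2=1333+0=1333
STORE R3, [44] → M[44]=19
halt.

19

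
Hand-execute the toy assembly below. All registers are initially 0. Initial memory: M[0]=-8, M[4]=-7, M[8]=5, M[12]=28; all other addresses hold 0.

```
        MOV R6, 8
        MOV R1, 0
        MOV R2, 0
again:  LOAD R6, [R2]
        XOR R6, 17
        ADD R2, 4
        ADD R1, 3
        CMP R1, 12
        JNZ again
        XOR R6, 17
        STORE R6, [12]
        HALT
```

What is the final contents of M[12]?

after MOV R6, 8: R6=8
after MOV R1, 0: R1=0
after MOV R2, 0: R2=0
after LOAD R6, [R2]: R6=M[0]=-8
after XOR R6, 17: R6=(-8)^17=-23
after ADD R2, 4: R2=0+4=4
after ADD R1, 3: R1=0+3=3
CMP R1, 12  (cmp 3,12)
JNZ again: taken
after LOAD R6, [R2]: R6=M[4]=-7
after XOR R6, 17: R6=(-7)^17=-24
after ADD R2, 4: R2=4+4=8
after ADD R1, 3: R1=3+3=6
CMP R1, 12  (cmp 6,12)
JNZ again: taken
after LOAD R6, [R2]: R6=M[8]=5
after XOR R6, 17: R6=5^17=20
after ADD R2, 4: R2=8+4=12
after ADD R1, 3: R1=6+3=9
CMP R1, 12  (cmp 9,12)
JNZ again: taken
after LOAD R6, [R2]: R6=M[12]=28
after XOR R6, 17: R6=28^17=13
after ADD R2, 4: R2=12+4=16
after ADD R1, 3: R1=9+3=12
CMP R1, 12  (cmp 12,12)
JNZ again: not taken
after XOR R6, 17: R6=13^17=28
STORE R6, [12] → M[12]=28
halt.

28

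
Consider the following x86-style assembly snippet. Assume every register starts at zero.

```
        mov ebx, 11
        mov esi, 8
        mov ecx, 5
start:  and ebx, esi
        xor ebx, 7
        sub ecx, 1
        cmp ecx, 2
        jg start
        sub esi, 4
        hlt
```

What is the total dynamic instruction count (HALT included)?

mov ebx, 11 → ebx=11
mov esi, 8 → esi=8
mov ecx, 5 → ecx=5
and ebx, esi → ebx=11&8=8
xor ebx, 7 → ebx=8^7=15
sub ecx, 1 → ecx=5-1=4
cmp ecx, 2  (cmp 4,2)
jg start: taken
and ebx, esi → ebx=15&8=8
xor ebx, 7 → ebx=8^7=15
sub ecx, 1 → ecx=4-1=3
cmp ecx, 2  (cmp 3,2)
jg start: taken
and ebx, esi → ebx=15&8=8
xor ebx, 7 → ebx=8^7=15
sub ecx, 1 → ecx=3-1=2
cmp ecx, 2  (cmp 2,2)
jg start: not taken
sub esi, 4 → esi=8-4=4
halt.
Total executed instructions: 20.

20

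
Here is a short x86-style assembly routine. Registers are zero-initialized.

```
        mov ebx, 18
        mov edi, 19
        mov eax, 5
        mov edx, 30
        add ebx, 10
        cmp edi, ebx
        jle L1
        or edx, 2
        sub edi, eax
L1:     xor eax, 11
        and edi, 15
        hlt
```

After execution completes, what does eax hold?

ebx=18
edi=19
eax=5
edx=30
ebx=18+10=28
cmp edi, ebx  (cmp 19,28)
jle L1: taken
eax=5^11=14
edi=19&15=3
halt.

14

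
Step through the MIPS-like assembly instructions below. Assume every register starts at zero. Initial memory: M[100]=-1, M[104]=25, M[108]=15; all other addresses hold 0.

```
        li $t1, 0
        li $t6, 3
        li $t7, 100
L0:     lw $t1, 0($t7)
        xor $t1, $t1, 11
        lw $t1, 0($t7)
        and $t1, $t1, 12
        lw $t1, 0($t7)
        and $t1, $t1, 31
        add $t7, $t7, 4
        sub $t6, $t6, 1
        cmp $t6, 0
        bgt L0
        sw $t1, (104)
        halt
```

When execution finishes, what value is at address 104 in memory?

$t1=0
$t6=3
$t7=100
$t1=M[100]=-1
$t1=(-1)^11=-12
$t1=M[100]=-1
$t1=(-1)&12=12
$t1=M[100]=-1
$t1=(-1)&31=31
$t7=100+4=104
$t6=3-1=2
cmp $t6, 0  (cmp 2,0)
bgt L0: taken
$t1=M[104]=25
$t1=25^11=18
$t1=M[104]=25
$t1=25&12=8
$t1=M[104]=25
$t1=25&31=25
$t7=104+4=108
$t6=2-1=1
cmp $t6, 0  (cmp 1,0)
bgt L0: taken
$t1=M[108]=15
$t1=15^11=4
$t1=M[108]=15
$t1=15&12=12
$t1=M[108]=15
$t1=15&31=15
$t7=108+4=112
$t6=1-1=0
cmp $t6, 0  (cmp 0,0)
bgt L0: not taken
sw $t1, (104) → M[104]=15
halt.

15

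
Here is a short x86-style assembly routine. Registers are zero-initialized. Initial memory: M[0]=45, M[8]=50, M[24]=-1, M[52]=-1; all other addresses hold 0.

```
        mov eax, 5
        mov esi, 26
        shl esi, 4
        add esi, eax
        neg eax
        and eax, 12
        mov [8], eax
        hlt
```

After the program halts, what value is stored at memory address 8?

8

eax=5
esi=26
esi=26<<4=416
esi=416+5=421
eax=-(5)=-5
eax=(-5)&12=8
mov [8], eax → M[8]=8
halt.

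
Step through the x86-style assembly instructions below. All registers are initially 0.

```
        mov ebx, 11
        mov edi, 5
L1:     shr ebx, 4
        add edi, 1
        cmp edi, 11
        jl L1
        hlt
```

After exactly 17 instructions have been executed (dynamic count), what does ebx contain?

0

mov ebx, 11 → ebx=11
mov edi, 5 → edi=5
shr ebx, 4 → ebx=11>>4=0
add edi, 1 → edi=5+1=6
cmp edi, 11  (cmp 6,11)
jl L1: taken
shr ebx, 4 → ebx=0>>4=0
add edi, 1 → edi=6+1=7
cmp edi, 11  (cmp 7,11)
jl L1: taken
shr ebx, 4 → ebx=0>>4=0
add edi, 1 → edi=7+1=8
cmp edi, 11  (cmp 8,11)
jl L1: taken
shr ebx, 4 → ebx=0>>4=0
add edi, 1 → edi=8+1=9
cmp edi, 11  (cmp 9,11)
After step 17: ebx = 0.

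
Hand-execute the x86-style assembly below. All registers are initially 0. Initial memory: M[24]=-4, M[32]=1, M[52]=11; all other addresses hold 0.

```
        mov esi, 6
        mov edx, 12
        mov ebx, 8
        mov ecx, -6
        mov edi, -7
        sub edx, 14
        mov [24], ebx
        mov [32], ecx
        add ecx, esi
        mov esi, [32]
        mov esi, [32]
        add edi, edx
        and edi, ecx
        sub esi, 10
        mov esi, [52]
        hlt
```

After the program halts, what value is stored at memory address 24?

8

mov esi, 6 → esi=6
mov edx, 12 → edx=12
mov ebx, 8 → ebx=8
mov ecx, -6 → ecx=-6
mov edi, -7 → edi=-7
sub edx, 14 → edx=12-14=-2
mov [24], ebx → M[24]=8
mov [32], ecx → M[32]=-6
add ecx, esi → ecx=(-6)+6=0
mov esi, [32] → esi=M[32]=-6
mov esi, [32] → esi=M[32]=-6
add edi, edx → edi=(-7)+(-2)=-9
and edi, ecx → edi=(-9)&0=0
sub esi, 10 → esi=(-6)-10=-16
mov esi, [52] → esi=M[52]=11
halt.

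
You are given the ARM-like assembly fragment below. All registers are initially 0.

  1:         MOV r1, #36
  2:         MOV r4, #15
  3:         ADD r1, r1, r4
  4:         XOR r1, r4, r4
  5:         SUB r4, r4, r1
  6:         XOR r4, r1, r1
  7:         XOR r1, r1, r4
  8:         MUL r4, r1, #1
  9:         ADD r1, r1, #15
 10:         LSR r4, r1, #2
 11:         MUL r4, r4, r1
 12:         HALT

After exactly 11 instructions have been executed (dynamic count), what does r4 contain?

after MOV r1, #36: r1=36
after MOV r4, #15: r4=15
after ADD r1, r1, r4: r1=36+15=51
after XOR r1, r4, r4: r1=15^15=0
after SUB r4, r4, r1: r4=15-0=15
after XOR r4, r1, r1: r4=0^0=0
after XOR r1, r1, r4: r1=0^0=0
after MUL r4, r1, #1: r4=0*1=0
after ADD r1, r1, #15: r1=0+15=15
after LSR r4, r1, #2: r4=15>>2=3
after MUL r4, r4, r1: r4=3*15=45
After step 11: r4 = 45.

45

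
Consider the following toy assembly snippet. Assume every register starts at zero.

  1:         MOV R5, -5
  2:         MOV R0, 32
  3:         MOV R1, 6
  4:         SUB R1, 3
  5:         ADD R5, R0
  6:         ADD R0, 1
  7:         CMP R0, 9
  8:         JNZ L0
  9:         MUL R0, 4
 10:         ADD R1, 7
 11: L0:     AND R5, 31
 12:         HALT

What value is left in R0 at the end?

33

R5=-5
R0=32
R1=6
R1=6-3=3
R5=(-5)+32=27
R0=32+1=33
CMP R0, 9  (cmp 33,9)
JNZ L0: taken
R5=27&31=27
halt.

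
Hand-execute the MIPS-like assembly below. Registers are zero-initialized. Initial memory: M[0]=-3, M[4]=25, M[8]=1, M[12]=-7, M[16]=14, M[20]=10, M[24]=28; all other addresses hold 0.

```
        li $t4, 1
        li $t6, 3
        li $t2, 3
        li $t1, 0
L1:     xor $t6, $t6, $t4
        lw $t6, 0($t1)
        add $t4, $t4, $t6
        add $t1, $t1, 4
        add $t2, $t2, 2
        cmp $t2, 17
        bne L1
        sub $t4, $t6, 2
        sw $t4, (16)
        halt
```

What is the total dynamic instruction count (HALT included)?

$t4=1
$t6=3
$t2=3
$t1=0
$t6=3^1=2
$t6=M[0]=-3
$t4=1+(-3)=-2
$t1=0+4=4
$t2=3+2=5
cmp $t2, 17  (cmp 5,17)
bne L1: taken
$t6=(-3)^(-2)=3
$t6=M[4]=25
$t4=(-2)+25=23
$t1=4+4=8
$t2=5+2=7
cmp $t2, 17  (cmp 7,17)
bne L1: taken
$t6=25^23=14
$t6=M[8]=1
$t4=23+1=24
$t1=8+4=12
$t2=7+2=9
cmp $t2, 17  (cmp 9,17)
bne L1: taken
$t6=1^24=25
$t6=M[12]=-7
$t4=24+(-7)=17
$t1=12+4=16
$t2=9+2=11
cmp $t2, 17  (cmp 11,17)
bne L1: taken
$t6=(-7)^17=-24
$t6=M[16]=14
$t4=17+14=31
$t1=16+4=20
$t2=11+2=13
cmp $t2, 17  (cmp 13,17)
bne L1: taken
$t6=14^31=17
$t6=M[20]=10
$t4=31+10=41
$t1=20+4=24
$t2=13+2=15
cmp $t2, 17  (cmp 15,17)
bne L1: taken
$t6=10^41=35
$t6=M[24]=28
$t4=41+28=69
$t1=24+4=28
$t2=15+2=17
cmp $t2, 17  (cmp 17,17)
bne L1: not taken
$t4=28-2=26
sw $t4, (16) → M[16]=26
halt.
Total executed instructions: 56.

56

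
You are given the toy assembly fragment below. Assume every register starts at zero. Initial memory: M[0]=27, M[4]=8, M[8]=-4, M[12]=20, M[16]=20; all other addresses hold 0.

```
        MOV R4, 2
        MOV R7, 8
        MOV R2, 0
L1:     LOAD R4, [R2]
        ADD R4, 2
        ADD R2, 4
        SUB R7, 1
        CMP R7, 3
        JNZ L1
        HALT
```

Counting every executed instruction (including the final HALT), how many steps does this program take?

34

after MOV R4, 2: R4=2
after MOV R7, 8: R7=8
after MOV R2, 0: R2=0
after LOAD R4, [R2]: R4=M[0]=27
after ADD R4, 2: R4=27+2=29
after ADD R2, 4: R2=0+4=4
after SUB R7, 1: R7=8-1=7
CMP R7, 3  (cmp 7,3)
JNZ L1: taken
after LOAD R4, [R2]: R4=M[4]=8
after ADD R4, 2: R4=8+2=10
after ADD R2, 4: R2=4+4=8
after SUB R7, 1: R7=7-1=6
CMP R7, 3  (cmp 6,3)
JNZ L1: taken
after LOAD R4, [R2]: R4=M[8]=-4
after ADD R4, 2: R4=(-4)+2=-2
after ADD R2, 4: R2=8+4=12
after SUB R7, 1: R7=6-1=5
CMP R7, 3  (cmp 5,3)
JNZ L1: taken
after LOAD R4, [R2]: R4=M[12]=20
after ADD R4, 2: R4=20+2=22
after ADD R2, 4: R2=12+4=16
after SUB R7, 1: R7=5-1=4
CMP R7, 3  (cmp 4,3)
JNZ L1: taken
after LOAD R4, [R2]: R4=M[16]=20
after ADD R4, 2: R4=20+2=22
after ADD R2, 4: R2=16+4=20
after SUB R7, 1: R7=4-1=3
CMP R7, 3  (cmp 3,3)
JNZ L1: not taken
halt.
Total executed instructions: 34.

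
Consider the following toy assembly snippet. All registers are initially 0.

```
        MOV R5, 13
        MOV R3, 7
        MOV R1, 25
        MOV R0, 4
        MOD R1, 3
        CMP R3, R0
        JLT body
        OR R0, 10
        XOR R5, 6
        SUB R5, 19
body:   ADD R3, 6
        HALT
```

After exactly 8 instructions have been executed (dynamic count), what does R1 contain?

1

R5=13
R3=7
R1=25
R0=4
R1=25%3=1
CMP R3, R0  (cmp 7,4)
JLT body: not taken
R0=4|10=14
After step 8: R1 = 1.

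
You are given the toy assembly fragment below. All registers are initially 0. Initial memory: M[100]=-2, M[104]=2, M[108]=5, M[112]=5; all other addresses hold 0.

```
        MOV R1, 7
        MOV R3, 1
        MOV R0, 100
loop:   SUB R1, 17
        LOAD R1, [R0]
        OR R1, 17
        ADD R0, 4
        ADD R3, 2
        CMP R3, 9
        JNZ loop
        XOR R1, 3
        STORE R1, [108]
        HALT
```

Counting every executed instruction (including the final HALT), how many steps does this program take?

after MOV R1, 7: R1=7
after MOV R3, 1: R3=1
after MOV R0, 100: R0=100
after SUB R1, 17: R1=7-17=-10
after LOAD R1, [R0]: R1=M[100]=-2
after OR R1, 17: R1=(-2)|17=-1
after ADD R0, 4: R0=100+4=104
after ADD R3, 2: R3=1+2=3
CMP R3, 9  (cmp 3,9)
JNZ loop: taken
after SUB R1, 17: R1=(-1)-17=-18
after LOAD R1, [R0]: R1=M[104]=2
after OR R1, 17: R1=2|17=19
after ADD R0, 4: R0=104+4=108
after ADD R3, 2: R3=3+2=5
CMP R3, 9  (cmp 5,9)
JNZ loop: taken
after SUB R1, 17: R1=19-17=2
after LOAD R1, [R0]: R1=M[108]=5
after OR R1, 17: R1=5|17=21
after ADD R0, 4: R0=108+4=112
after ADD R3, 2: R3=5+2=7
CMP R3, 9  (cmp 7,9)
JNZ loop: taken
after SUB R1, 17: R1=21-17=4
after LOAD R1, [R0]: R1=M[112]=5
after OR R1, 17: R1=5|17=21
after ADD R0, 4: R0=112+4=116
after ADD R3, 2: R3=7+2=9
CMP R3, 9  (cmp 9,9)
JNZ loop: not taken
after XOR R1, 3: R1=21^3=22
STORE R1, [108] → M[108]=22
halt.
Total executed instructions: 34.

34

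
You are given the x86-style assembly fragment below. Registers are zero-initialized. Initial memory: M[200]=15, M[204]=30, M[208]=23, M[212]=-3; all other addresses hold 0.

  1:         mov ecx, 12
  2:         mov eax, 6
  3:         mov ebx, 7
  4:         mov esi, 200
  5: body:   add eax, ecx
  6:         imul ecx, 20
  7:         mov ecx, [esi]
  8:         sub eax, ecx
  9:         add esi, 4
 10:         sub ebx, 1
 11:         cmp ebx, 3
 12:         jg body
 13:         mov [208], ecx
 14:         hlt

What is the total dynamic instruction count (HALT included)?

38

ecx=12
eax=6
ebx=7
esi=200
eax=6+12=18
ecx=12*20=240
ecx=M[200]=15
eax=18-15=3
esi=200+4=204
ebx=7-1=6
cmp ebx, 3  (cmp 6,3)
jg body: taken
eax=3+15=18
ecx=15*20=300
ecx=M[204]=30
eax=18-30=-12
esi=204+4=208
ebx=6-1=5
cmp ebx, 3  (cmp 5,3)
jg body: taken
eax=(-12)+30=18
ecx=30*20=600
ecx=M[208]=23
eax=18-23=-5
esi=208+4=212
ebx=5-1=4
cmp ebx, 3  (cmp 4,3)
jg body: taken
eax=(-5)+23=18
ecx=23*20=460
ecx=M[212]=-3
eax=18-(-3)=21
esi=212+4=216
ebx=4-1=3
cmp ebx, 3  (cmp 3,3)
jg body: not taken
mov [208], ecx → M[208]=-3
halt.
Total executed instructions: 38.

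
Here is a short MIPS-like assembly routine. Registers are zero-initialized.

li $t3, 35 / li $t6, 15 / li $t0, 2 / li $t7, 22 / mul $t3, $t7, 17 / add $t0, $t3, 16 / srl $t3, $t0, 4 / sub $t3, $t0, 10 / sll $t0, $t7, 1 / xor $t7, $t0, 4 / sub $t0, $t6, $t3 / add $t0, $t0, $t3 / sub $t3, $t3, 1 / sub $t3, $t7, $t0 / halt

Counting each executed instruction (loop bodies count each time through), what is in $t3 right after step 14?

25

$t3=35
$t6=15
$t0=2
$t7=22
$t3=22*17=374
$t0=374+16=390
$t3=390>>4=24
$t3=390-10=380
$t0=22<<1=44
$t7=44^4=40
$t0=15-380=-365
$t0=(-365)+380=15
$t3=380-1=379
$t3=40-15=25
After step 14: $t3 = 25.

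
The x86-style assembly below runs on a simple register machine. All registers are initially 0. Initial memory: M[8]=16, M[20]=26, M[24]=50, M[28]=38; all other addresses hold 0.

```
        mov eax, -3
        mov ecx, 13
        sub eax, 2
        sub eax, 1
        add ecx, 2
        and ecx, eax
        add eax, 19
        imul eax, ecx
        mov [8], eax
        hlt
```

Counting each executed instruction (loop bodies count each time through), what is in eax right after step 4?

mov eax, -3 → eax=-3
mov ecx, 13 → ecx=13
sub eax, 2 → eax=(-3)-2=-5
sub eax, 1 → eax=(-5)-1=-6
After step 4: eax = -6.

-6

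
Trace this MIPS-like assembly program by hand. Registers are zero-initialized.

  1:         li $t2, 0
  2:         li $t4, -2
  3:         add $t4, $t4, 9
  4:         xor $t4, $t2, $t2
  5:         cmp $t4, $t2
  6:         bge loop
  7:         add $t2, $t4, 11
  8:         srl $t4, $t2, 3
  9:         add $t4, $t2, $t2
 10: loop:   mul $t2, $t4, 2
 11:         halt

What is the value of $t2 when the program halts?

after li $t2, 0: $t2=0
after li $t4, -2: $t4=-2
after add $t4, $t4, 9: $t4=(-2)+9=7
after xor $t4, $t2, $t2: $t4=0^0=0
cmp $t4, $t2  (cmp 0,0)
bge loop: taken
after mul $t2, $t4, 2: $t2=0*2=0
halt.

0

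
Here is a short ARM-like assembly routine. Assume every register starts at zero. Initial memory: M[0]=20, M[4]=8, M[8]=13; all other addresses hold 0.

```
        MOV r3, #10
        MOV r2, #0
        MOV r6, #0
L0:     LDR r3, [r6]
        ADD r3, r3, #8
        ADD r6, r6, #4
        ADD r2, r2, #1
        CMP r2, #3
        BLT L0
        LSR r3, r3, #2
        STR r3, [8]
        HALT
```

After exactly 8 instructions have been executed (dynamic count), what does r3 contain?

28

after MOV r3, #10: r3=10
after MOV r2, #0: r2=0
after MOV r6, #0: r6=0
after LDR r3, [r6]: r3=M[0]=20
after ADD r3, r3, #8: r3=20+8=28
after ADD r6, r6, #4: r6=0+4=4
after ADD r2, r2, #1: r2=0+1=1
CMP r2, #3  (cmp 1,3)
After step 8: r3 = 28.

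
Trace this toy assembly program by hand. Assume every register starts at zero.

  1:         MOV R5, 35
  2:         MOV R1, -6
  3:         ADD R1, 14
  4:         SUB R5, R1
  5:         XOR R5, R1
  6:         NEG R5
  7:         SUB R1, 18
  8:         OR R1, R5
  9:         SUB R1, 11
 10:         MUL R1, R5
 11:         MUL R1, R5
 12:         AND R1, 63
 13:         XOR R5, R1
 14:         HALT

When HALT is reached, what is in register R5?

R5=35
R1=-6
R1=(-6)+14=8
R5=35-8=27
R5=27^8=19
R5=-(19)=-19
R1=8-18=-10
R1=(-10)|(-19)=-1
R1=(-1)-11=-12
R1=(-12)*(-19)=228
R1=228*(-19)=-4332
R1=(-4332)&63=20
R5=(-19)^20=-7
halt.

-7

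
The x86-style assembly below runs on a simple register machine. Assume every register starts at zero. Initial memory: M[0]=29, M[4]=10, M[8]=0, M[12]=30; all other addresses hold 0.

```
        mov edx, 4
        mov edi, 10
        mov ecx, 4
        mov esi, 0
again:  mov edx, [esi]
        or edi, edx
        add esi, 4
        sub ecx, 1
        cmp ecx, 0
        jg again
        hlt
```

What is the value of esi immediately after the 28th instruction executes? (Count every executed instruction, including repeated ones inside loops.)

edx=4
edi=10
ecx=4
esi=0
edx=M[0]=29
edi=10|29=31
esi=0+4=4
ecx=4-1=3
cmp ecx, 0  (cmp 3,0)
jg again: taken
edx=M[4]=10
edi=31|10=31
esi=4+4=8
ecx=3-1=2
cmp ecx, 0  (cmp 2,0)
jg again: taken
edx=M[8]=0
edi=31|0=31
esi=8+4=12
ecx=2-1=1
cmp ecx, 0  (cmp 1,0)
jg again: taken
edx=M[12]=30
edi=31|30=31
esi=12+4=16
ecx=1-1=0
cmp ecx, 0  (cmp 0,0)
jg again: not taken
After step 28: esi = 16.

16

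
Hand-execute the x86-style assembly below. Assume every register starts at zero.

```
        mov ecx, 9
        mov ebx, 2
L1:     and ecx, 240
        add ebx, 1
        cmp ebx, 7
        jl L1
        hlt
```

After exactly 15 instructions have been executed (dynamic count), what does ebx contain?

after mov ecx, 9: ecx=9
after mov ebx, 2: ebx=2
after and ecx, 240: ecx=9&240=0
after add ebx, 1: ebx=2+1=3
cmp ebx, 7  (cmp 3,7)
jl L1: taken
after and ecx, 240: ecx=0&240=0
after add ebx, 1: ebx=3+1=4
cmp ebx, 7  (cmp 4,7)
jl L1: taken
after and ecx, 240: ecx=0&240=0
after add ebx, 1: ebx=4+1=5
cmp ebx, 7  (cmp 5,7)
jl L1: taken
after and ecx, 240: ecx=0&240=0
After step 15: ebx = 5.

5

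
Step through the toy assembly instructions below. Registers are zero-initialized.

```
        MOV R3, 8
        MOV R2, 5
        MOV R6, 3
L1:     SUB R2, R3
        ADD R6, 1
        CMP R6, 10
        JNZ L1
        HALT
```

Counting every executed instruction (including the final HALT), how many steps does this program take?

MOV R3, 8 → R3=8
MOV R2, 5 → R2=5
MOV R6, 3 → R6=3
SUB R2, R3 → R2=5-8=-3
ADD R6, 1 → R6=3+1=4
CMP R6, 10  (cmp 4,10)
JNZ L1: taken
SUB R2, R3 → R2=(-3)-8=-11
ADD R6, 1 → R6=4+1=5
CMP R6, 10  (cmp 5,10)
JNZ L1: taken
SUB R2, R3 → R2=(-11)-8=-19
ADD R6, 1 → R6=5+1=6
CMP R6, 10  (cmp 6,10)
JNZ L1: taken
SUB R2, R3 → R2=(-19)-8=-27
ADD R6, 1 → R6=6+1=7
CMP R6, 10  (cmp 7,10)
JNZ L1: taken
SUB R2, R3 → R2=(-27)-8=-35
ADD R6, 1 → R6=7+1=8
CMP R6, 10  (cmp 8,10)
JNZ L1: taken
SUB R2, R3 → R2=(-35)-8=-43
ADD R6, 1 → R6=8+1=9
CMP R6, 10  (cmp 9,10)
JNZ L1: taken
SUB R2, R3 → R2=(-43)-8=-51
ADD R6, 1 → R6=9+1=10
CMP R6, 10  (cmp 10,10)
JNZ L1: not taken
halt.
Total executed instructions: 32.

32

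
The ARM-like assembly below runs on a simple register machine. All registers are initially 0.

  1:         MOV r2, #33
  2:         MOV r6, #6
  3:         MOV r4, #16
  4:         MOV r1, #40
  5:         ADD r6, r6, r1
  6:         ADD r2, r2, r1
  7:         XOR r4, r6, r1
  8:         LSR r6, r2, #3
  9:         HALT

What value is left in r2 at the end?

MOV r2, #33 → r2=33
MOV r6, #6 → r6=6
MOV r4, #16 → r4=16
MOV r1, #40 → r1=40
ADD r6, r6, r1 → r6=6+40=46
ADD r2, r2, r1 → r2=33+40=73
XOR r4, r6, r1 → r4=46^40=6
LSR r6, r2, #3 → r6=73>>3=9
halt.

73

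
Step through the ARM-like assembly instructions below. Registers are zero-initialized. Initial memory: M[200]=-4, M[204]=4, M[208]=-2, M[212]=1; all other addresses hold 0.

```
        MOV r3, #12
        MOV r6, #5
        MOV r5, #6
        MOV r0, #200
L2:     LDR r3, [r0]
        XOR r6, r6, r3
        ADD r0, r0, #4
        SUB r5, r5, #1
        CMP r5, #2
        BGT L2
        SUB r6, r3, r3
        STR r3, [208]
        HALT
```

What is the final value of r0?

after MOV r3, #12: r3=12
after MOV r6, #5: r6=5
after MOV r5, #6: r5=6
after MOV r0, #200: r0=200
after LDR r3, [r0]: r3=M[200]=-4
after XOR r6, r6, r3: r6=5^(-4)=-7
after ADD r0, r0, #4: r0=200+4=204
after SUB r5, r5, #1: r5=6-1=5
CMP r5, #2  (cmp 5,2)
BGT L2: taken
after LDR r3, [r0]: r3=M[204]=4
after XOR r6, r6, r3: r6=(-7)^4=-3
after ADD r0, r0, #4: r0=204+4=208
after SUB r5, r5, #1: r5=5-1=4
CMP r5, #2  (cmp 4,2)
BGT L2: taken
after LDR r3, [r0]: r3=M[208]=-2
after XOR r6, r6, r3: r6=(-3)^(-2)=3
after ADD r0, r0, #4: r0=208+4=212
after SUB r5, r5, #1: r5=4-1=3
CMP r5, #2  (cmp 3,2)
BGT L2: taken
after LDR r3, [r0]: r3=M[212]=1
after XOR r6, r6, r3: r6=3^1=2
after ADD r0, r0, #4: r0=212+4=216
after SUB r5, r5, #1: r5=3-1=2
CMP r5, #2  (cmp 2,2)
BGT L2: not taken
after SUB r6, r3, r3: r6=1-1=0
STR r3, [208] → M[208]=1
halt.

216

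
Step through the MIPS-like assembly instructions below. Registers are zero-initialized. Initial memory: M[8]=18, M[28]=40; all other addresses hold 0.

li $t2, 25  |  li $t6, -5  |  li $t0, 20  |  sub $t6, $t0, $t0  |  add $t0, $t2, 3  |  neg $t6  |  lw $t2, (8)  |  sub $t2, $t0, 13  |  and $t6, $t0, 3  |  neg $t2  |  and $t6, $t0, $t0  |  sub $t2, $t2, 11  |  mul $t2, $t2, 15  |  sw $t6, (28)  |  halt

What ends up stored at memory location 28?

28

$t2=25
$t6=-5
$t0=20
$t6=20-20=0
$t0=25+3=28
$t6=-(0)=0
$t2=M[8]=18
$t2=28-13=15
$t6=28&3=0
$t2=-(15)=-15
$t6=28&28=28
$t2=(-15)-11=-26
$t2=(-26)*15=-390
sw $t6, (28) → M[28]=28
halt.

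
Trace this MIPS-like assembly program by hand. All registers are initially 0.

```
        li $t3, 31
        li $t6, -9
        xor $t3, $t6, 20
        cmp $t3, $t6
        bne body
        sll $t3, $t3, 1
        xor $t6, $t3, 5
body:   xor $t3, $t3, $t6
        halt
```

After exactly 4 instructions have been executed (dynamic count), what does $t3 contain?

li $t3, 31 → $t3=31
li $t6, -9 → $t6=-9
xor $t3, $t6, 20 → $t3=(-9)^20=-29
cmp $t3, $t6  (cmp -29,-9)
After step 4: $t3 = -29.

-29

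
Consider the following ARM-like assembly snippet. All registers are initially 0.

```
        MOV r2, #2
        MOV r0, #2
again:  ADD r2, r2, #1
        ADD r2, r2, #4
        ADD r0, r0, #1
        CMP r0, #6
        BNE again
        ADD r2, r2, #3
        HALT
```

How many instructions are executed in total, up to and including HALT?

after MOV r2, #2: r2=2
after MOV r0, #2: r0=2
after ADD r2, r2, #1: r2=2+1=3
after ADD r2, r2, #4: r2=3+4=7
after ADD r0, r0, #1: r0=2+1=3
CMP r0, #6  (cmp 3,6)
BNE again: taken
after ADD r2, r2, #1: r2=7+1=8
after ADD r2, r2, #4: r2=8+4=12
after ADD r0, r0, #1: r0=3+1=4
CMP r0, #6  (cmp 4,6)
BNE again: taken
after ADD r2, r2, #1: r2=12+1=13
after ADD r2, r2, #4: r2=13+4=17
after ADD r0, r0, #1: r0=4+1=5
CMP r0, #6  (cmp 5,6)
BNE again: taken
after ADD r2, r2, #1: r2=17+1=18
after ADD r2, r2, #4: r2=18+4=22
after ADD r0, r0, #1: r0=5+1=6
CMP r0, #6  (cmp 6,6)
BNE again: not taken
after ADD r2, r2, #3: r2=22+3=25
halt.
Total executed instructions: 24.

24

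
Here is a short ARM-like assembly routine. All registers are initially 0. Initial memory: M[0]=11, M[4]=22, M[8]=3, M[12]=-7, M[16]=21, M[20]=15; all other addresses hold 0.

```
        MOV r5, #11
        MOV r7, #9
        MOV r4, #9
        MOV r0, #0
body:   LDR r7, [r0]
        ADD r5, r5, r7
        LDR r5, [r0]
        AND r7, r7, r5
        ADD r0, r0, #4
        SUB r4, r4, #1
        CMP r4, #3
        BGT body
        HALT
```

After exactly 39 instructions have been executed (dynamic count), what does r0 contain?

MOV r5, #11 → r5=11
MOV r7, #9 → r7=9
MOV r4, #9 → r4=9
MOV r0, #0 → r0=0
LDR r7, [r0] → r7=M[0]=11
ADD r5, r5, r7 → r5=11+11=22
LDR r5, [r0] → r5=M[0]=11
AND r7, r7, r5 → r7=11&11=11
ADD r0, r0, #4 → r0=0+4=4
SUB r4, r4, #1 → r4=9-1=8
CMP r4, #3  (cmp 8,3)
BGT body: taken
LDR r7, [r0] → r7=M[4]=22
ADD r5, r5, r7 → r5=11+22=33
LDR r5, [r0] → r5=M[4]=22
AND r7, r7, r5 → r7=22&22=22
ADD r0, r0, #4 → r0=4+4=8
SUB r4, r4, #1 → r4=8-1=7
CMP r4, #3  (cmp 7,3)
BGT body: taken
LDR r7, [r0] → r7=M[8]=3
ADD r5, r5, r7 → r5=22+3=25
LDR r5, [r0] → r5=M[8]=3
AND r7, r7, r5 → r7=3&3=3
ADD r0, r0, #4 → r0=8+4=12
SUB r4, r4, #1 → r4=7-1=6
CMP r4, #3  (cmp 6,3)
BGT body: taken
LDR r7, [r0] → r7=M[12]=-7
ADD r5, r5, r7 → r5=3+(-7)=-4
LDR r5, [r0] → r5=M[12]=-7
AND r7, r7, r5 → r7=(-7)&(-7)=-7
ADD r0, r0, #4 → r0=12+4=16
SUB r4, r4, #1 → r4=6-1=5
CMP r4, #3  (cmp 5,3)
BGT body: taken
LDR r7, [r0] → r7=M[16]=21
ADD r5, r5, r7 → r5=(-7)+21=14
LDR r5, [r0] → r5=M[16]=21
After step 39: r0 = 16.

16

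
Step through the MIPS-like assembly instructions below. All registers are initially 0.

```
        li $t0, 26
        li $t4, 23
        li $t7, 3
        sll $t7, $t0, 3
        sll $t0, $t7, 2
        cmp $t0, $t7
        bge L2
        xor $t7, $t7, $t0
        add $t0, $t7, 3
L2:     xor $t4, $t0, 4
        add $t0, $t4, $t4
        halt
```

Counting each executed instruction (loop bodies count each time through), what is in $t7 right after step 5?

208

after li $t0, 26: $t0=26
after li $t4, 23: $t4=23
after li $t7, 3: $t7=3
after sll $t7, $t0, 3: $t7=26<<3=208
after sll $t0, $t7, 2: $t0=208<<2=832
After step 5: $t7 = 208.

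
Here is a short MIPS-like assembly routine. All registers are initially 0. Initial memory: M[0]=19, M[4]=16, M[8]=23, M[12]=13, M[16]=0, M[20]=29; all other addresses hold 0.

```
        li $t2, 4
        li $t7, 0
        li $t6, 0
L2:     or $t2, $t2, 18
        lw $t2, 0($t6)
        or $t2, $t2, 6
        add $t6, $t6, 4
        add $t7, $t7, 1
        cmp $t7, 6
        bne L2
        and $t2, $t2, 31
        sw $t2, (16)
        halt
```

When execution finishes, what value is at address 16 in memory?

$t2=4
$t7=0
$t6=0
$t2=4|18=22
$t2=M[0]=19
$t2=19|6=23
$t6=0+4=4
$t7=0+1=1
cmp $t7, 6  (cmp 1,6)
bne L2: taken
$t2=23|18=23
$t2=M[4]=16
$t2=16|6=22
$t6=4+4=8
$t7=1+1=2
cmp $t7, 6  (cmp 2,6)
bne L2: taken
$t2=22|18=22
$t2=M[8]=23
$t2=23|6=23
$t6=8+4=12
$t7=2+1=3
cmp $t7, 6  (cmp 3,6)
bne L2: taken
$t2=23|18=23
$t2=M[12]=13
$t2=13|6=15
$t6=12+4=16
$t7=3+1=4
cmp $t7, 6  (cmp 4,6)
bne L2: taken
$t2=15|18=31
$t2=M[16]=0
$t2=0|6=6
$t6=16+4=20
$t7=4+1=5
cmp $t7, 6  (cmp 5,6)
bne L2: taken
$t2=6|18=22
$t2=M[20]=29
$t2=29|6=31
$t6=20+4=24
$t7=5+1=6
cmp $t7, 6  (cmp 6,6)
bne L2: not taken
$t2=31&31=31
sw $t2, (16) → M[16]=31
halt.

31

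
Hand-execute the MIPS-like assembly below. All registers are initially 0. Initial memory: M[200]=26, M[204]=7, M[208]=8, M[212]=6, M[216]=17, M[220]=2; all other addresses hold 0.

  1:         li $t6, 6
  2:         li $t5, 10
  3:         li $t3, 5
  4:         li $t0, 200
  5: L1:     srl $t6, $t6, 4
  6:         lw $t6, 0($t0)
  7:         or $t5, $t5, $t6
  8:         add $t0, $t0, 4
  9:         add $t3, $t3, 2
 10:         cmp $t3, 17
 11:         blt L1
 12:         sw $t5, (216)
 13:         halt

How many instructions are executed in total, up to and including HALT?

li $t6, 6 → $t6=6
li $t5, 10 → $t5=10
li $t3, 5 → $t3=5
li $t0, 200 → $t0=200
srl $t6, $t6, 4 → $t6=6>>4=0
lw $t6, 0($t0) → $t6=M[200]=26
or $t5, $t5, $t6 → $t5=10|26=26
add $t0, $t0, 4 → $t0=200+4=204
add $t3, $t3, 2 → $t3=5+2=7
cmp $t3, 17  (cmp 7,17)
blt L1: taken
srl $t6, $t6, 4 → $t6=26>>4=1
lw $t6, 0($t0) → $t6=M[204]=7
or $t5, $t5, $t6 → $t5=26|7=31
add $t0, $t0, 4 → $t0=204+4=208
add $t3, $t3, 2 → $t3=7+2=9
cmp $t3, 17  (cmp 9,17)
blt L1: taken
srl $t6, $t6, 4 → $t6=7>>4=0
lw $t6, 0($t0) → $t6=M[208]=8
or $t5, $t5, $t6 → $t5=31|8=31
add $t0, $t0, 4 → $t0=208+4=212
add $t3, $t3, 2 → $t3=9+2=11
cmp $t3, 17  (cmp 11,17)
blt L1: taken
srl $t6, $t6, 4 → $t6=8>>4=0
lw $t6, 0($t0) → $t6=M[212]=6
or $t5, $t5, $t6 → $t5=31|6=31
add $t0, $t0, 4 → $t0=212+4=216
add $t3, $t3, 2 → $t3=11+2=13
cmp $t3, 17  (cmp 13,17)
blt L1: taken
srl $t6, $t6, 4 → $t6=6>>4=0
lw $t6, 0($t0) → $t6=M[216]=17
or $t5, $t5, $t6 → $t5=31|17=31
add $t0, $t0, 4 → $t0=216+4=220
add $t3, $t3, 2 → $t3=13+2=15
cmp $t3, 17  (cmp 15,17)
blt L1: taken
srl $t6, $t6, 4 → $t6=17>>4=1
lw $t6, 0($t0) → $t6=M[220]=2
or $t5, $t5, $t6 → $t5=31|2=31
add $t0, $t0, 4 → $t0=220+4=224
add $t3, $t3, 2 → $t3=15+2=17
cmp $t3, 17  (cmp 17,17)
blt L1: not taken
sw $t5, (216) → M[216]=31
halt.
Total executed instructions: 48.

48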